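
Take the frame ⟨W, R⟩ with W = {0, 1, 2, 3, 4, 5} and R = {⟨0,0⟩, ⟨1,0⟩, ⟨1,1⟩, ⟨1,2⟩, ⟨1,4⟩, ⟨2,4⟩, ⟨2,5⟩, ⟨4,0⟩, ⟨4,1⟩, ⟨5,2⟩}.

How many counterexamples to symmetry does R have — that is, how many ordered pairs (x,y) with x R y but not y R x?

4

Enumerating: (1,0), (1,2), (2,4), (4,0).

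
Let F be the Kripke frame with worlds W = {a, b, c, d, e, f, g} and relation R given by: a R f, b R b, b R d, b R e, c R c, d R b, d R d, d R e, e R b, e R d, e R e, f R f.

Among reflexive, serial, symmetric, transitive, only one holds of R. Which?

Reflexive: no — a is not related to itself.
Serial: no — g has no R-successor.
Symmetric: no — a R f but not f R a.
Transitive: yes — every two-step R-path is closed by a direct edge.
Only transitive holds.

transitive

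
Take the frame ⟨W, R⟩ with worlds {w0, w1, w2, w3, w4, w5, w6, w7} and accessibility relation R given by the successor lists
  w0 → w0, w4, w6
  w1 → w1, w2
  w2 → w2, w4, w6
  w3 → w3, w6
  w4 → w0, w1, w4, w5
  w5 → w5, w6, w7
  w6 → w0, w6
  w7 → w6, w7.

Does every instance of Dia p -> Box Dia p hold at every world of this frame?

The schema 5 characterises exactly the Euclidean frames.
Euclidean: no — w0 R w4 and w0 R w6, but not w4 R w6.

No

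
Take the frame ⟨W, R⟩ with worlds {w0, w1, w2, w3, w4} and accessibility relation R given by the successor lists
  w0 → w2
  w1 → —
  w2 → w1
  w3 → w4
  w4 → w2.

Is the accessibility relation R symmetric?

Symmetric: no — w0 R w2 but not w2 R w0.

No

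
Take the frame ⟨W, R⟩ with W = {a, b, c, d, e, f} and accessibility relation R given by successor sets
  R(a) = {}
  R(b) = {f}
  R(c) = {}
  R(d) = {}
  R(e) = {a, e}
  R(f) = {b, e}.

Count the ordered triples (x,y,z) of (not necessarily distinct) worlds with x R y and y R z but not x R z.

Enumerating: (b,f,b), (b,f,e), (f,b,f), (f,e,a).

4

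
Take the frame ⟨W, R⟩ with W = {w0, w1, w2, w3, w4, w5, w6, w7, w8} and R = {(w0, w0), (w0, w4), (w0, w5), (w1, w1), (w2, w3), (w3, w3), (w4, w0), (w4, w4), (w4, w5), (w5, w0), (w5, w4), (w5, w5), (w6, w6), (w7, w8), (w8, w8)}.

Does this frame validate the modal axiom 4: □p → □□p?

Yes

By correspondence theory, 4 is valid on a frame iff R is transitive.
Transitive: yes — every two-step R-path is closed by a direct edge.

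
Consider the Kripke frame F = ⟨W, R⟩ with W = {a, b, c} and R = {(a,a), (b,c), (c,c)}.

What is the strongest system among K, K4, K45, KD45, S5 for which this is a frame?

KD45

Transitive (axiom 4): yes — every two-step R-path is closed by a direct edge.
Euclidean (axiom 5): yes — any two successors of a common world are R-related.
Serial (axiom D): yes — every world has a successor (e.g. a R a).
Reflexive (axiom T): no — b is not related to itself.
So F validates K, K4, K45, KD45; S5 would additionally require R to be reflexive. The strongest is KD45.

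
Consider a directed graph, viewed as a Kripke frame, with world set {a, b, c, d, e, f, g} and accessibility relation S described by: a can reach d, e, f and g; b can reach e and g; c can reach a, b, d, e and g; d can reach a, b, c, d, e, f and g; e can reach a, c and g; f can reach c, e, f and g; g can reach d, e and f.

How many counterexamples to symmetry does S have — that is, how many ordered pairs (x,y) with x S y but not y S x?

12

Enumerating: (a,f), (a,g), (b,e), (b,g), (c,a), (c,b), (c,g), (d,b), (d,e), (d,f), (f,c), (f,e).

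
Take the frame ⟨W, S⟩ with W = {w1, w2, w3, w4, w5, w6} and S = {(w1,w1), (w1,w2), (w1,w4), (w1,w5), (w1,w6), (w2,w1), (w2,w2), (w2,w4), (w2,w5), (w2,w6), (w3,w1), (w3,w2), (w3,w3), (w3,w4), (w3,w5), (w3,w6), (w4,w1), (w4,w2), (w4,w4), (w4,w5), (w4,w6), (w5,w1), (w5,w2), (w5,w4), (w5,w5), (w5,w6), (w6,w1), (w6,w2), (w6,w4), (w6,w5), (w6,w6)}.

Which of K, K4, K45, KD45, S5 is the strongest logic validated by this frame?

K4

Transitive (axiom 4): yes — every two-step S-path is closed by a direct edge.
Euclidean (axiom 5): no — w3 S w1 and w3 S w3, but not w1 S w3.
Serial (axiom D): yes — every world has a successor (e.g. w1 S w1).
Reflexive (axiom T): yes — every world is S-related to itself.
So F validates K, K4; K45 would additionally require S to be Euclidean. The strongest is K4.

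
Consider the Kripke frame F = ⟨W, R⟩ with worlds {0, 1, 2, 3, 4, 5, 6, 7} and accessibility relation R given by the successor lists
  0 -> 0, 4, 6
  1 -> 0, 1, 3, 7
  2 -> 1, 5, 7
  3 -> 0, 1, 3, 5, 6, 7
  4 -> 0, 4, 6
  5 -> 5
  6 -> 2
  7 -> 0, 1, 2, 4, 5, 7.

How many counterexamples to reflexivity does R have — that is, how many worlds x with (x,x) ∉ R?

2

Enumerating: 2, 6.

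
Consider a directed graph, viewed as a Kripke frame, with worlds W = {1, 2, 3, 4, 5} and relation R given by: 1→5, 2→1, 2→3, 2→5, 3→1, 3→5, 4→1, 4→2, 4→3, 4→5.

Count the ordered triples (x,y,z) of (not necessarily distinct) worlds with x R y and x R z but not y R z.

20

Enumerating: (1,5,5), (2,1,1), (2,1,3), (2,3,3), (2,5,1), (2,5,3), (2,5,5), (3,1,1), (3,5,1), (3,5,5), (4,1,1), (4,1,2), … and 8 more.
Total: 20.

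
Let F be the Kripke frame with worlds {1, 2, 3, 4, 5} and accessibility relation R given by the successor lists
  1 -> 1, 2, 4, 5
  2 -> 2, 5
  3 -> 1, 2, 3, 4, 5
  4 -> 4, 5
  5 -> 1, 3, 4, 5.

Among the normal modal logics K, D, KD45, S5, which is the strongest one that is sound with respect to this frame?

Serial (axiom D): yes — every world has a successor (e.g. 1 R 1).
Euclidean (axiom 5): no — 1 R 2 and 1 R 4, but not 2 R 4.
Transitive (axiom 4): no — 1 R 5 and 5 R 3, but not 1 R 3.
Reflexive (axiom T): yes — every world is R-related to itself.
So F validates K, D; KD45 would additionally require R to be Euclidean and transitive. The strongest is D.

D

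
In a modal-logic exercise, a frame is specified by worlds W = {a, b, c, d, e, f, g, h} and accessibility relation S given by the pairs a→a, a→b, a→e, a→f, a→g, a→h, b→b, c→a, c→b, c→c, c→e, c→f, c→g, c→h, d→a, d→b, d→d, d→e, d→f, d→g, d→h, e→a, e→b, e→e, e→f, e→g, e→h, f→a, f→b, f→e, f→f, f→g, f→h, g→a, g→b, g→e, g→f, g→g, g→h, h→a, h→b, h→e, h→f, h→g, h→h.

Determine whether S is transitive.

Yes

Transitive: yes — every two-step S-path is closed by a direct edge.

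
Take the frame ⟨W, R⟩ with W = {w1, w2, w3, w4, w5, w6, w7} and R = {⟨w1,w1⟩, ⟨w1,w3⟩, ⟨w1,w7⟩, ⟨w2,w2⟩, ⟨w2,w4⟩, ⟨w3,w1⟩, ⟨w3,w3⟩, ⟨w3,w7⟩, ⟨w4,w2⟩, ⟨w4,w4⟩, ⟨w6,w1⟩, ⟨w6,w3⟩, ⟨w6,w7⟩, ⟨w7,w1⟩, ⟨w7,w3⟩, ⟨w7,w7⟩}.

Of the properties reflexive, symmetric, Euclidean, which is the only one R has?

Euclidean

Reflexive: no — w5 is not related to itself.
Symmetric: no — w6 R w1 but not w1 R w6.
Euclidean: yes — any two successors of a common world are R-related.
Only Euclidean holds.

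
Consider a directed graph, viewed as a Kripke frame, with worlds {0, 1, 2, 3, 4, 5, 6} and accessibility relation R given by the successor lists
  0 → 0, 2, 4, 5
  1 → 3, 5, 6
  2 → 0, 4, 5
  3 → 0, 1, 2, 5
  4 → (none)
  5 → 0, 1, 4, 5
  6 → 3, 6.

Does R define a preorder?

No

Reflexive: no — 1 is not related to itself.
Transitive: no — 0 R 5 and 5 R 1, but not 0 R 1.
So R is not a preorder.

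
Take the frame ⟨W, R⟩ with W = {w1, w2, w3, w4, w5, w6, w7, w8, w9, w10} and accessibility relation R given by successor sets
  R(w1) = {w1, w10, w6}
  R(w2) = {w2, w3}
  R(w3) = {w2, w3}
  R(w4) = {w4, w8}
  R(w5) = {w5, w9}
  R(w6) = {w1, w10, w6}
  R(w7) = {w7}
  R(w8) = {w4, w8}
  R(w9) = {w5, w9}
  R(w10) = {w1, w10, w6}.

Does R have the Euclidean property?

Yes

Euclidean: yes — any two successors of a common world are R-related.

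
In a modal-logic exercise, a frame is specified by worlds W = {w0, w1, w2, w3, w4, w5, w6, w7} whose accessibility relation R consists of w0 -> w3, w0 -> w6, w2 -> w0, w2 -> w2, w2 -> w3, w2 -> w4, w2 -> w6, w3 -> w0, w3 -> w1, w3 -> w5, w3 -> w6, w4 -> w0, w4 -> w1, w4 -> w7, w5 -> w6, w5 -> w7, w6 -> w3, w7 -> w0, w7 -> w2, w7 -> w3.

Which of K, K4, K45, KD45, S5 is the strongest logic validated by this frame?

Transitive (axiom 4): no — w0 R w3 and w3 R w1, but not w0 R w1.
Euclidean (axiom 5): no — w2 R w0 and w2 R w4, but not w0 R w4.
Serial (axiom D): no — w1 has no R-successor.
Reflexive (axiom T): no — w0 is not related to itself.
So F validates K; K4 would additionally require R to be transitive. The strongest is K.

K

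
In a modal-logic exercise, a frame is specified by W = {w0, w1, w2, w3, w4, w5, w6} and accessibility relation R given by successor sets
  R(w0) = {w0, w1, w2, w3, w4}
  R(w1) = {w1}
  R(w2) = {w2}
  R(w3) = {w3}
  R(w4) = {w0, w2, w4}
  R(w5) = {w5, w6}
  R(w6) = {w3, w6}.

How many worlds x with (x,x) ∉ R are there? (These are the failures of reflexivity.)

0

R is reflexive; there are no such worlds.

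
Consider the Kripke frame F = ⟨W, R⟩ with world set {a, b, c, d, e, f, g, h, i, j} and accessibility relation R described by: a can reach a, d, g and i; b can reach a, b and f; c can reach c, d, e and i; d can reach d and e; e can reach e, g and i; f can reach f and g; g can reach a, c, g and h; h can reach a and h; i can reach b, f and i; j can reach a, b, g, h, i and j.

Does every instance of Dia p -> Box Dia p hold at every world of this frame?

No

Axiom 5 corresponds to the accessibility relation being Euclidean.
Euclidean: no — a R d and a R g, but not d R g.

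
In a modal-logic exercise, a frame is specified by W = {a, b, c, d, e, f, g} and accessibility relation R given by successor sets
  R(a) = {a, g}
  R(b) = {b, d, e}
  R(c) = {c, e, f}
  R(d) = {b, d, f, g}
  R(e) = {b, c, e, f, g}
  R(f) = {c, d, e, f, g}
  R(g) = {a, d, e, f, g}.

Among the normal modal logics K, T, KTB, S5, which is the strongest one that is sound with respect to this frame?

Reflexive (axiom T): yes — every world is R-related to itself.
Symmetric (axiom B): yes — every pair in R has its reverse in R.
Euclidean (axiom 5): no — b R d and b R e, but not d R e.
So F validates K, T, KTB; S5 would additionally require R to be Euclidean. The strongest is KTB.

KTB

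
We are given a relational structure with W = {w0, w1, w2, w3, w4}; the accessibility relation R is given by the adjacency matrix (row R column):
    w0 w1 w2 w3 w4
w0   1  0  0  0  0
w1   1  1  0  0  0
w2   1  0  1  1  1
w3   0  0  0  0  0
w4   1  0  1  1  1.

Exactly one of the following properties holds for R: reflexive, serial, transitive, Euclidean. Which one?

Reflexive: no — w3 is not related to itself.
Serial: no — w3 has no R-successor.
Transitive: yes — every two-step R-path is closed by a direct edge.
Euclidean: no — w2 R w0 and w2 R w3, but not w0 R w3.
Only transitive holds.

transitive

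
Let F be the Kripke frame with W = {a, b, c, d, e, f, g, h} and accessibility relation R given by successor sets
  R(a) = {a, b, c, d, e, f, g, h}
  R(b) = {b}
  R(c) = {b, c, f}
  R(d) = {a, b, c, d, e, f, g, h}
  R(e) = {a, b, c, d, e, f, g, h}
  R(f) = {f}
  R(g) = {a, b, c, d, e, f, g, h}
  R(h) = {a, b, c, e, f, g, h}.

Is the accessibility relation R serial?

Yes

Serial: yes — every world has a successor (e.g. a R a).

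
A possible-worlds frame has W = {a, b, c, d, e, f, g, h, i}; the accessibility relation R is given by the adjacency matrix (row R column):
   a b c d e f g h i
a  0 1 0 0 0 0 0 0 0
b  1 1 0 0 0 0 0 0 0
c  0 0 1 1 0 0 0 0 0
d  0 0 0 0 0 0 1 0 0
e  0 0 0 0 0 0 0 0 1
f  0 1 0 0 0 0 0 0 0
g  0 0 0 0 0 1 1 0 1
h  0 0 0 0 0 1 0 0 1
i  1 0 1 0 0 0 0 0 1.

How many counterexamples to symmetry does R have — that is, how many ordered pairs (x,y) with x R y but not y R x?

Enumerating: (c,d), (d,g), (e,i), (f,b), (g,f), (g,i), (h,f), (h,i), (i,a), (i,c).

10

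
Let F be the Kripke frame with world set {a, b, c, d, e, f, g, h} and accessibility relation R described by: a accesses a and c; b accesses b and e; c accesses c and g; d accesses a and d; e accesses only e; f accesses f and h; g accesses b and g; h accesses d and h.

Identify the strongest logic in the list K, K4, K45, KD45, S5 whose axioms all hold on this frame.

K

Transitive (axiom 4): no — a R c and c R g, but not a R g.
Euclidean (axiom 5): no — a R c and a R a, but not c R a.
Serial (axiom D): yes — every world has a successor (e.g. a R a).
Reflexive (axiom T): yes — every world is R-related to itself.
So F validates K; K4 would additionally require R to be transitive. The strongest is K.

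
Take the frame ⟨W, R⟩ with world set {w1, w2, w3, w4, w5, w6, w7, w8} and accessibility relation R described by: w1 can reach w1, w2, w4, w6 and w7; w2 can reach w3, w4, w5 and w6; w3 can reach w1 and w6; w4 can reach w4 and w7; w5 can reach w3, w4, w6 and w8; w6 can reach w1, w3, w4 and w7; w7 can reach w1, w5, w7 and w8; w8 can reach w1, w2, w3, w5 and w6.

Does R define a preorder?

Reflexive: no — w2 is not related to itself.
Transitive: no — w1 R w2 and w2 R w3, but not w1 R w3.
So R is not a preorder.

No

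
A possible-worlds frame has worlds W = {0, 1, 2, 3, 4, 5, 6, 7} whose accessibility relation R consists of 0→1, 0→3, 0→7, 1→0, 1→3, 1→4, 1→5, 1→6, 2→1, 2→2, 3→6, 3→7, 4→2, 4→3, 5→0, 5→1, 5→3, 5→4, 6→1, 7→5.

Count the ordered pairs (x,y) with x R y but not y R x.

Enumerating: (0,3), (0,7), (1,3), (1,4), (2,1), (3,6), (3,7), (4,2), (4,3), (5,0), (5,3), (5,4), (7,5).

13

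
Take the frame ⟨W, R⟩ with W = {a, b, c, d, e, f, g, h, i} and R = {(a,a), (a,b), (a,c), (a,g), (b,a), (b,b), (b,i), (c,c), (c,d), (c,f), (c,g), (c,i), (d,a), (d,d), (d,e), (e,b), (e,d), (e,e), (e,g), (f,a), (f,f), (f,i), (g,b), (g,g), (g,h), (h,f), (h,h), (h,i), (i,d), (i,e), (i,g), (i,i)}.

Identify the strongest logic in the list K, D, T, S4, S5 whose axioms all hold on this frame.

Serial (axiom D): yes — every world has a successor (e.g. a R a).
Reflexive (axiom T): yes — every world is R-related to itself.
Transitive (axiom 4): no — a R b and b R i, but not a R i.
Euclidean (axiom 5): no — a R b and a R c, but not b R c.
So F validates K, D, T; S4 would additionally require R to be transitive. The strongest is T.

T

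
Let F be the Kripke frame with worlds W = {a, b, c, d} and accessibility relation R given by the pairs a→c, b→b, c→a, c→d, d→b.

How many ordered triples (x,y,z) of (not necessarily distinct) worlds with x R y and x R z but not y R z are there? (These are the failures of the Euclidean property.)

Enumerating: (a,c,c), (c,a,a), (c,a,d), (c,d,a), (c,d,d).

5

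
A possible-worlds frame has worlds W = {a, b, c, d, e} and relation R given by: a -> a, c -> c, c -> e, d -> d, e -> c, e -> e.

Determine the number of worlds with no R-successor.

Enumerating: b.

1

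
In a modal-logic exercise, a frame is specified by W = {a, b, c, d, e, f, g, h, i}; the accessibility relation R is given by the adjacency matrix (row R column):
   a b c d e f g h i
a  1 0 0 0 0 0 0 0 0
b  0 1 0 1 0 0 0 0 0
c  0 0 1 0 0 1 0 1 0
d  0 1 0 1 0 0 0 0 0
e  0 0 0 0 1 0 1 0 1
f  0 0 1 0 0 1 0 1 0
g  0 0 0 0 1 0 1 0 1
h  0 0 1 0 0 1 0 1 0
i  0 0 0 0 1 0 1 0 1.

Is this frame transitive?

Yes

Transitive: yes — every two-step R-path is closed by a direct edge.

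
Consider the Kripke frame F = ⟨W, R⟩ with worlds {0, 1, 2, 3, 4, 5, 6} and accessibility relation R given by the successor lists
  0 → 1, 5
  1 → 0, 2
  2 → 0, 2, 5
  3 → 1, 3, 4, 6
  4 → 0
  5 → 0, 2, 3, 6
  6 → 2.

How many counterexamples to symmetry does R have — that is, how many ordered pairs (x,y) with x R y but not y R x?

9

Enumerating: (1,2), (2,0), (3,1), (3,4), (3,6), (4,0), (5,3), (5,6), (6,2).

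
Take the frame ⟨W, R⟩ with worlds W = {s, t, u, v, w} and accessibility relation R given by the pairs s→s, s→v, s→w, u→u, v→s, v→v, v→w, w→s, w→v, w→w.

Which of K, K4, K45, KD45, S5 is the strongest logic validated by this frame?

K45

Transitive (axiom 4): yes — every two-step R-path is closed by a direct edge.
Euclidean (axiom 5): yes — any two successors of a common world are R-related.
Serial (axiom D): no — t has no R-successor.
Reflexive (axiom T): no — t is not related to itself.
So F validates K, K4, K45; KD45 would additionally require R to be serial. The strongest is K45.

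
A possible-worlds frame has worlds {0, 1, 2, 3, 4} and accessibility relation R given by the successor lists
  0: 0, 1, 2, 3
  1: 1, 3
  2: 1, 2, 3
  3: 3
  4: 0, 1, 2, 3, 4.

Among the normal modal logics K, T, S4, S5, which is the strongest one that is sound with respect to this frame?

S4

Reflexive (axiom T): yes — every world is R-related to itself.
Transitive (axiom 4): yes — every two-step R-path is closed by a direct edge.
Euclidean (axiom 5): no — 0 R 1 and 0 R 2, but not 1 R 2.
So F validates K, T, S4; S5 would additionally require R to be Euclidean. The strongest is S4.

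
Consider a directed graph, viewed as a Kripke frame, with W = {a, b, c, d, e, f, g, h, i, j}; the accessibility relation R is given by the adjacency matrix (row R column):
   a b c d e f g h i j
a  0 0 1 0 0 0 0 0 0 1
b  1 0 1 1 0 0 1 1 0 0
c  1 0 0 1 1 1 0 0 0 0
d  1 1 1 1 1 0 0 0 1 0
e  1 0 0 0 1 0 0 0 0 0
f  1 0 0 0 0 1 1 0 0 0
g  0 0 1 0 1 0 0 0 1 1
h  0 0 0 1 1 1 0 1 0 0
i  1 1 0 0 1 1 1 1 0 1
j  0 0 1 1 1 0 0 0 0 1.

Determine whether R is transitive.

Transitive: no — a R c and c R d, but not a R d.

No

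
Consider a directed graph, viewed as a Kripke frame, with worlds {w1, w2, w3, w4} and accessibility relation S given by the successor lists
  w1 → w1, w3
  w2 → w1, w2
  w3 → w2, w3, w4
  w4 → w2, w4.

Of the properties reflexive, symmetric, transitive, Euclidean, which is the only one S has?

reflexive

Reflexive: yes — every world is S-related to itself.
Symmetric: no — w1 S w3 but not w3 S w1.
Transitive: no — w1 S w3 and w3 S w2, but not w1 S w2.
Euclidean: no — w3 S w2 and w3 S w4, but not w2 S w4.
Only reflexive holds.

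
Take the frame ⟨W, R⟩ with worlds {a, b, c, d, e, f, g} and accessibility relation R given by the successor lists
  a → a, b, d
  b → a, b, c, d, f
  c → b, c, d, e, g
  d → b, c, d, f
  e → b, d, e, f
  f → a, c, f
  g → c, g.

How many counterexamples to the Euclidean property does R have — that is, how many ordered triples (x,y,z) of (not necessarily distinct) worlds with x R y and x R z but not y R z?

29

Enumerating: (a,d,a), (b,a,c), (b,a,f), (b,c,a), (b,c,f), (b,d,a), (b,f,b), (b,f,d), (c,b,e), (c,b,g), (c,d,e), (c,d,g), … and 17 more.
Total: 29.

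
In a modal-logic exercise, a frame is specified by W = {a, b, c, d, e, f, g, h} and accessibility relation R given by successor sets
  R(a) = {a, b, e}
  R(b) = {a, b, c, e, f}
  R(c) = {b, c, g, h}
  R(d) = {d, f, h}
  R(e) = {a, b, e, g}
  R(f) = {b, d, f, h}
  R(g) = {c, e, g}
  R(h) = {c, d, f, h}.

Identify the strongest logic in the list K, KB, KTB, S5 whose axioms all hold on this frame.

Symmetric (axiom B): yes — every pair in R has its reverse in R.
Reflexive (axiom T): yes — every world is R-related to itself.
Euclidean (axiom 5): no — b R a and b R c, but not a R c.
So F validates K, KB, KTB; S5 would additionally require R to be Euclidean. The strongest is KTB.

KTB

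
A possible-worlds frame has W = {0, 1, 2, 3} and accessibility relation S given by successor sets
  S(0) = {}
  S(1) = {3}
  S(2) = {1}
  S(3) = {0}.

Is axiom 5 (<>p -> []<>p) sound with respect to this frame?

No

The schema 5 characterises exactly the Euclidean frames.
Euclidean: no — 1 S 3 and 1 S 3, but not 3 S 3.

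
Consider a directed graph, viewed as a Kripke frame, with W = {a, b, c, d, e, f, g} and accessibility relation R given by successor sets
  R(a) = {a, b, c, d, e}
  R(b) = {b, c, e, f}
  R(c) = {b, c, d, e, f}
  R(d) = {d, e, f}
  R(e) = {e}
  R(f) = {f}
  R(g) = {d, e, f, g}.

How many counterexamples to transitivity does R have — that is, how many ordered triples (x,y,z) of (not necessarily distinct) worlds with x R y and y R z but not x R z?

Enumerating: (a,b,f), (a,c,f), (a,d,f), (b,c,d).

4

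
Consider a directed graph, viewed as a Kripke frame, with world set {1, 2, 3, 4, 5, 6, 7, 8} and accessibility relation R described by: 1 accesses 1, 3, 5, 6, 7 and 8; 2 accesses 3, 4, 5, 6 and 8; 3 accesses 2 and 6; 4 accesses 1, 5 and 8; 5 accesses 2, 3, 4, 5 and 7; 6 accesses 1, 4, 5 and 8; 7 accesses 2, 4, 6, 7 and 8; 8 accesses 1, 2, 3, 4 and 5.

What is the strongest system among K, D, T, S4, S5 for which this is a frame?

Serial (axiom D): yes — every world has a successor (e.g. 1 R 1).
Reflexive (axiom T): no — 2 is not related to itself.
Transitive (axiom 4): no — 1 R 3 and 3 R 2, but not 1 R 2.
Euclidean (axiom 5): no — 1 R 3 and 1 R 5, but not 3 R 5.
So F validates K, D; T would additionally require R to be reflexive. The strongest is D.

D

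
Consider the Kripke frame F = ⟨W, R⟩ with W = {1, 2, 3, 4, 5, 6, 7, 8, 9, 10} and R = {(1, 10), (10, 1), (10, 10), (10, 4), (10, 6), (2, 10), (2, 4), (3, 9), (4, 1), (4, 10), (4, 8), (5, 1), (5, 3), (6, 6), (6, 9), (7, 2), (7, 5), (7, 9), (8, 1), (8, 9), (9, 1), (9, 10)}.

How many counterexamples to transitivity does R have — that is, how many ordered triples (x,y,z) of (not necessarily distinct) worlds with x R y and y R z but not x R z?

Enumerating: (1,10,1), (1,10,4), (1,10,6), (10,4,8), (10,6,9), (2,10,1), (2,10,6), (2,4,1), (2,4,8), (3,9,1), (3,9,10), (4,10,4), … and 16 more.
Total: 28.

28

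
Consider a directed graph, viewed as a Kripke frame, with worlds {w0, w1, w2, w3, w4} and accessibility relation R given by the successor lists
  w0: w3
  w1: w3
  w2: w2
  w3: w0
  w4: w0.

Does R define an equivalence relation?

No

Reflexive: no — w0 is not related to itself.
Symmetric: no — w1 R w3 but not w3 R w1.
Transitive: no — w1 R w3 and w3 R w0, but not w1 R w0.
So R is not an equivalence relation.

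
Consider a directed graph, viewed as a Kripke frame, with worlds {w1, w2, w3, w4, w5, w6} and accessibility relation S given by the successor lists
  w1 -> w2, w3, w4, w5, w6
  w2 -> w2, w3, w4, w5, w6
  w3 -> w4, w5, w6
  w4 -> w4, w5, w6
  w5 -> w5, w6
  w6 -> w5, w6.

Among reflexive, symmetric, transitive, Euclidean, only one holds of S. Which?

transitive

Reflexive: no — w1 is not related to itself.
Symmetric: no — w1 S w2 but not w2 S w1.
Transitive: yes — every two-step S-path is closed by a direct edge.
Euclidean: no — w1 S w3 and w1 S w2, but not w3 S w2.
Only transitive holds.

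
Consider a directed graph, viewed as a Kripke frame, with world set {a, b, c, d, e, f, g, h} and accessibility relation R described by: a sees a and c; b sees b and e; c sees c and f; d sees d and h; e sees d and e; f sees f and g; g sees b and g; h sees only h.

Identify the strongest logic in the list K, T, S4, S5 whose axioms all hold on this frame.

T

Reflexive (axiom T): yes — every world is R-related to itself.
Transitive (axiom 4): no — a R c and c R f, but not a R f.
Euclidean (axiom 5): no — a R c and a R a, but not c R a.
So F validates K, T; S4 would additionally require R to be transitive. The strongest is T.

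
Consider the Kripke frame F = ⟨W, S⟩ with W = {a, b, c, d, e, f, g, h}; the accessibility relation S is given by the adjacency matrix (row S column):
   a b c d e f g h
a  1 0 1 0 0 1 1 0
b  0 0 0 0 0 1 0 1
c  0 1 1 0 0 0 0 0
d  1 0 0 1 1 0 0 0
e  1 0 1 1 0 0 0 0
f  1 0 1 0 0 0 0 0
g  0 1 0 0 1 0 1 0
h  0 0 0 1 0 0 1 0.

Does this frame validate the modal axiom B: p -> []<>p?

The schema B characterises exactly the symmetric frames.
Symmetric: no — a S c but not c S a.

No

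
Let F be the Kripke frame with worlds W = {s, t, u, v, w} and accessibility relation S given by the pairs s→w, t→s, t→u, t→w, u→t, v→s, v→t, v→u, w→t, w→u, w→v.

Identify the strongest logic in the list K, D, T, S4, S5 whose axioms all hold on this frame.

Serial (axiom D): yes — every world has a successor (e.g. s S w).
Reflexive (axiom T): no — s is not related to itself.
Transitive (axiom 4): no — s S w and w S t, but not s S t.
Euclidean (axiom 5): no — t S s and t S u, but not s S u.
So F validates K, D; T would additionally require S to be reflexive. The strongest is D.

D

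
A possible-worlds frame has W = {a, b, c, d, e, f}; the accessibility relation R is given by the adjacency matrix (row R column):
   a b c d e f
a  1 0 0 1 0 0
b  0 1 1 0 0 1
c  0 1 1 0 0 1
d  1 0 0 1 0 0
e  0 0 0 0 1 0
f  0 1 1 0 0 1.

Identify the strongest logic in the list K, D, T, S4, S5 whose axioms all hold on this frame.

Serial (axiom D): yes — every world has a successor (e.g. a R a).
Reflexive (axiom T): yes — every world is R-related to itself.
Transitive (axiom 4): yes — every two-step R-path is closed by a direct edge.
Euclidean (axiom 5): yes — any two successors of a common world are R-related.
So F validates K, D, T, S4, S5. The strongest is S5.

S5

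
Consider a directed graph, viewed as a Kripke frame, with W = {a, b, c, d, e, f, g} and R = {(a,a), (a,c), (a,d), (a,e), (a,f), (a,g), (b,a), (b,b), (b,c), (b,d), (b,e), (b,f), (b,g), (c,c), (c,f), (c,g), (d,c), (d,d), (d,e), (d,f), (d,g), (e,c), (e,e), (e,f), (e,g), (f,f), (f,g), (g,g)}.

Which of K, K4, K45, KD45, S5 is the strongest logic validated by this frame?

Transitive (axiom 4): yes — every two-step R-path is closed by a direct edge.
Euclidean (axiom 5): no — a R c and a R d, but not c R d.
Serial (axiom D): yes — every world has a successor (e.g. a R a).
Reflexive (axiom T): yes — every world is R-related to itself.
So F validates K, K4; K45 would additionally require R to be Euclidean. The strongest is K4.

K4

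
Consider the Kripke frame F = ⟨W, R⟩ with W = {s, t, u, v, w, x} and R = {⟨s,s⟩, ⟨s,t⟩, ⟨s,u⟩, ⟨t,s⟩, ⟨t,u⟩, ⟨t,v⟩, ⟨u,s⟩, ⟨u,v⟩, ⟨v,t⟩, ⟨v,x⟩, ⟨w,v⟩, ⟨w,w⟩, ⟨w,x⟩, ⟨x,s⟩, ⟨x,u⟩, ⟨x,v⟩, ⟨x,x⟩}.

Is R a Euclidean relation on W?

No

Euclidean: no — s R u and s R t, but not u R t.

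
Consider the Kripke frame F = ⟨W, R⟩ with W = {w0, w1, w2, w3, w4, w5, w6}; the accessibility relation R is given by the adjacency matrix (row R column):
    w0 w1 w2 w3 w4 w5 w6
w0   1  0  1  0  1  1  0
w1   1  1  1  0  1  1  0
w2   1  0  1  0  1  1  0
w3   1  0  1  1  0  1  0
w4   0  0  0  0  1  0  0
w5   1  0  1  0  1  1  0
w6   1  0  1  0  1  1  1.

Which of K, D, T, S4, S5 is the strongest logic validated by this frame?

Serial (axiom D): yes — every world has a successor (e.g. w0 R w0).
Reflexive (axiom T): yes — every world is R-related to itself.
Transitive (axiom 4): no — w3 R w0 and w0 R w4, but not w3 R w4.
Euclidean (axiom 5): no — w0 R w4 and w0 R w2, but not w4 R w2.
So F validates K, D, T; S4 would additionally require R to be transitive. The strongest is T.

T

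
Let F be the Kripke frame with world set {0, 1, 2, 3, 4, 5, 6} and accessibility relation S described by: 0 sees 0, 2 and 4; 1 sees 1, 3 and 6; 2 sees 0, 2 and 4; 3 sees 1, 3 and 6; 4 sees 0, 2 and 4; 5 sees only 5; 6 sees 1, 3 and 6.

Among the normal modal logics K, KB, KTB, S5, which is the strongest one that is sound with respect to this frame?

Symmetric (axiom B): yes — every pair in S has its reverse in S.
Reflexive (axiom T): yes — every world is S-related to itself.
Euclidean (axiom 5): yes — any two successors of a common world are S-related.
So F validates K, KB, KTB, S5. The strongest is S5.

S5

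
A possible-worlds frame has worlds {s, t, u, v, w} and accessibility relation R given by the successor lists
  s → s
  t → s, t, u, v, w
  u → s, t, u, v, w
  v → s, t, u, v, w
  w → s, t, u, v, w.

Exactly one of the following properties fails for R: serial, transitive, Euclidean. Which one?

Euclidean

Serial: yes — every world has a successor (e.g. s R s).
Transitive: yes — every two-step R-path is closed by a direct edge.
Euclidean: no — t R s and t R u, but not s R u.
Only Euclidean fails.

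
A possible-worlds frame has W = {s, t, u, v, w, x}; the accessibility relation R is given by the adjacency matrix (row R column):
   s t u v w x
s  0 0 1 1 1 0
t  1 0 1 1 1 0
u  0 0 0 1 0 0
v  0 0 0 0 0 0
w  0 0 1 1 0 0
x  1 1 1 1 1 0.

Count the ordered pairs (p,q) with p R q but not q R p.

15

Enumerating: (s,u), (s,v), (s,w), (t,s), (t,u), (t,v), (t,w), (u,v), (w,u), (w,v), (x,s), (x,t), (x,u), (x,v), (x,w).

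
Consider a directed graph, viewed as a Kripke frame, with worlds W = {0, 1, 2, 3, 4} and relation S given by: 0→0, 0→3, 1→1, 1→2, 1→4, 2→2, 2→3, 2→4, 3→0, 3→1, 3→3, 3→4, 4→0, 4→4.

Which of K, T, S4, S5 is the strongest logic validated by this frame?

Reflexive (axiom T): yes — every world is S-related to itself.
Transitive (axiom 4): no — 0 S 3 and 3 S 1, but not 0 S 1.
Euclidean (axiom 5): no — 1 S 4 and 1 S 2, but not 4 S 2.
So F validates K, T; S4 would additionally require S to be transitive. The strongest is T.

T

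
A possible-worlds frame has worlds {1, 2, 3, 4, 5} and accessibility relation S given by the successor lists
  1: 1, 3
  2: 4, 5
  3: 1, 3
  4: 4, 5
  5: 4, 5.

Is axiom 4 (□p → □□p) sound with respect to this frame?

Axiom 4 corresponds to the accessibility relation being transitive.
Transitive: yes — every two-step S-path is closed by a direct edge.

Yes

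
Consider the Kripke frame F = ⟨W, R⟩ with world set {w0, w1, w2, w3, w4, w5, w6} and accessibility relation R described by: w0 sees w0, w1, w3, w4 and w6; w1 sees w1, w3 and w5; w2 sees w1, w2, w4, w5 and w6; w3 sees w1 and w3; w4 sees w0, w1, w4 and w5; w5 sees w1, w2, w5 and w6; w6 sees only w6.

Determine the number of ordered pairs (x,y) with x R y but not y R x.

Enumerating: (w0,w1), (w0,w3), (w0,w6), (w2,w1), (w2,w4), (w2,w6), (w4,w1), (w4,w5), (w5,w6).

9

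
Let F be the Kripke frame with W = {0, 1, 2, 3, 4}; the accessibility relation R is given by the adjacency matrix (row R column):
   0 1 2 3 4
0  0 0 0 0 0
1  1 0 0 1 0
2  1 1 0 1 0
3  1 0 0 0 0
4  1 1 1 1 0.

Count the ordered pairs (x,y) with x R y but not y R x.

10

Enumerating: (1,0), (1,3), (2,0), (2,1), (2,3), (3,0), (4,0), (4,1), (4,2), (4,3).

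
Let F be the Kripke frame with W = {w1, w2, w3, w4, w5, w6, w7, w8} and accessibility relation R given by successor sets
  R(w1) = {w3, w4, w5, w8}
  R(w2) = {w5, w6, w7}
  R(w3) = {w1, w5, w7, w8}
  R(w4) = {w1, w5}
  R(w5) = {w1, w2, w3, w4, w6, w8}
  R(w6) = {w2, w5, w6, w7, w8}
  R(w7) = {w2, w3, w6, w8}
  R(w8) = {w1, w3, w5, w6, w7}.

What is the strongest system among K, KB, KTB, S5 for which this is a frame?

KB

Symmetric (axiom B): yes — every pair in R has its reverse in R.
Reflexive (axiom T): no — w1 is not related to itself.
Euclidean (axiom 5): no — w1 R w3 and w1 R w4, but not w3 R w4.
So F validates K, KB; KTB would additionally require R to be reflexive. The strongest is KB.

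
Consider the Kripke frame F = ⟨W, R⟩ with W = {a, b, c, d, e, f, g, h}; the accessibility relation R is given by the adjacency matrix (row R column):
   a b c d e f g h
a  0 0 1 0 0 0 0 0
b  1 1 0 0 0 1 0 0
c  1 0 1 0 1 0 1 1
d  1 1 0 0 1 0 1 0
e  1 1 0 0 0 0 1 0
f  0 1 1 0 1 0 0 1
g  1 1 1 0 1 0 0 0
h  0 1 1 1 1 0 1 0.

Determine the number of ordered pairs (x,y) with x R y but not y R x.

17

Enumerating: (b,a), (c,e), (d,a), (d,b), (d,e), (d,g), (e,a), (e,b), (f,c), (f,e), (f,h), (g,a), (g,b), (h,b), (h,d), (h,e), (h,g).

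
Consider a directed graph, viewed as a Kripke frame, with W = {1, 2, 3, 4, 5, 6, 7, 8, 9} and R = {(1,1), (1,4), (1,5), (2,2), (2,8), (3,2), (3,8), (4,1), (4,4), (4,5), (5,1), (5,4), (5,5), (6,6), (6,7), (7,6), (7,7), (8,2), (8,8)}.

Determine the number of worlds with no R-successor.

1

Enumerating: 9.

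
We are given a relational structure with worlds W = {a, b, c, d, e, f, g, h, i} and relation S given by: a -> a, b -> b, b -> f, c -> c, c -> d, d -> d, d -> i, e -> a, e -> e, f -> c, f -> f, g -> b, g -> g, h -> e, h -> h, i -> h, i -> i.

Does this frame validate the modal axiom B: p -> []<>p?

No

The schema B characterises exactly the symmetric frames.
Symmetric: no — b S f but not f S b.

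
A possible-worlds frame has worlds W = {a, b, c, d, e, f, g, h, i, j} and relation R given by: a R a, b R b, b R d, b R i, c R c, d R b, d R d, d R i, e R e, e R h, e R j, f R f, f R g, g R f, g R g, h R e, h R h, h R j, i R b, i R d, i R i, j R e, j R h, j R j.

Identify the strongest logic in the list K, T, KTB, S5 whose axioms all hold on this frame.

Reflexive (axiom T): yes — every world is R-related to itself.
Symmetric (axiom B): yes — every pair in R has its reverse in R.
Euclidean (axiom 5): yes — any two successors of a common world are R-related.
So F validates K, T, KTB, S5. The strongest is S5.

S5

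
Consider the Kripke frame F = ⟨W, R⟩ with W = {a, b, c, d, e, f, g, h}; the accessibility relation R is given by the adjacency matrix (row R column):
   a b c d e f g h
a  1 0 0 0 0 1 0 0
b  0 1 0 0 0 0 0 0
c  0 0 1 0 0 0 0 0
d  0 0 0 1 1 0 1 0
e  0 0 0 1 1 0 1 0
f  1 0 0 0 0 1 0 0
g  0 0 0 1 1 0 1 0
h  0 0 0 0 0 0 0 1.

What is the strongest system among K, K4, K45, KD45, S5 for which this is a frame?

Transitive (axiom 4): yes — every two-step R-path is closed by a direct edge.
Euclidean (axiom 5): yes — any two successors of a common world are R-related.
Serial (axiom D): yes — every world has a successor (e.g. a R a).
Reflexive (axiom T): yes — every world is R-related to itself.
So F validates K, K4, K45, KD45, S5. The strongest is S5.

S5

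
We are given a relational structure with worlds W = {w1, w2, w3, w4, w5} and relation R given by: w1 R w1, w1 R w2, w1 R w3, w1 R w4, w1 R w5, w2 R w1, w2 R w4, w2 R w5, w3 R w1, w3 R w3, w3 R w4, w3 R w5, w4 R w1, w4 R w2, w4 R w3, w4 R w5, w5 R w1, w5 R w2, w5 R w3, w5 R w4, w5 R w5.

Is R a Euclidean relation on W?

No

Euclidean: no — w1 R w2 and w1 R w3, but not w2 R w3.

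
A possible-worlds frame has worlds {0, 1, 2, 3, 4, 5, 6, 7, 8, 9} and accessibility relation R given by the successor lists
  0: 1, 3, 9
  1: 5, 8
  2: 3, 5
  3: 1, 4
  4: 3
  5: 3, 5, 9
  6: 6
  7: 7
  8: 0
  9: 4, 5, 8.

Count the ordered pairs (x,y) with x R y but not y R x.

Enumerating: (0,1), (0,3), (0,9), (1,5), (1,8), (2,3), (2,5), (3,1), (5,3), (8,0), (9,4), (9,8).

12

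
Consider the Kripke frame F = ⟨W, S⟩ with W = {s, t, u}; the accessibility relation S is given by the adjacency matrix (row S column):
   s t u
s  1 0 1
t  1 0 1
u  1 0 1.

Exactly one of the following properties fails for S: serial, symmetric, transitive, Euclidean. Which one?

Serial: yes — every world has a successor (e.g. s S s).
Symmetric: no — t S s but not s S t.
Transitive: yes — every two-step S-path is closed by a direct edge.
Euclidean: yes — any two successors of a common world are S-related.
Only symmetric fails.

symmetric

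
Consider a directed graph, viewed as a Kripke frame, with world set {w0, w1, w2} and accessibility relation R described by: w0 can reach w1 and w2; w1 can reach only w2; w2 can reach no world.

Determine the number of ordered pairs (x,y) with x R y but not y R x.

Enumerating: (w0,w1), (w0,w2), (w1,w2).

3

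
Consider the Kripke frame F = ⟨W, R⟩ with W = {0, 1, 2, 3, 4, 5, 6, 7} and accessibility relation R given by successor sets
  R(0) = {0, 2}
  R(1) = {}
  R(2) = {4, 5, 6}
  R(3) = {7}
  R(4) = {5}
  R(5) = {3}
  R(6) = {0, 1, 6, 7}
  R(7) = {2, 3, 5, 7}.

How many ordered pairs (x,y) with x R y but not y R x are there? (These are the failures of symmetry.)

Enumerating: (0,2), (2,4), (2,5), (2,6), (4,5), (5,3), (6,0), (6,1), (6,7), (7,2), (7,5).

11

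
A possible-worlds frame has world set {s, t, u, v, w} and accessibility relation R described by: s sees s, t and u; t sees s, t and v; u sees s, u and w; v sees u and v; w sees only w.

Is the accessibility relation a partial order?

Reflexive: yes — every world is R-related to itself.
Transitive: no — s R t and t R v, but not s R v.
Antisymmetric: no — s R t and t R s with s ≠ t.
So R is not a partial order.

No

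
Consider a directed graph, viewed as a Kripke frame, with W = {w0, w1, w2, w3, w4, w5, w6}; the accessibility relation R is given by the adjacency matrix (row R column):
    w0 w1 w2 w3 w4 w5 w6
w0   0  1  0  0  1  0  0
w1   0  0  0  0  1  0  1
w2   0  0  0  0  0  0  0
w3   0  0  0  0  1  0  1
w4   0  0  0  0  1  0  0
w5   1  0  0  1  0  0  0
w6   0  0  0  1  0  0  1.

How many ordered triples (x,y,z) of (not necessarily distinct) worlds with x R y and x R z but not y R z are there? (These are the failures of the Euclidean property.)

11

Enumerating: (w0,w1,w1), (w0,w4,w1), (w1,w4,w6), (w1,w6,w4), (w3,w4,w6), (w3,w6,w4), (w5,w0,w0), (w5,w0,w3), (w5,w3,w0), (w5,w3,w3), (w6,w3,w3).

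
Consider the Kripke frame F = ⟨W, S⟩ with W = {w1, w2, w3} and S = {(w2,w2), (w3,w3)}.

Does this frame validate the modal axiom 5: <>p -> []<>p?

Yes

By correspondence theory, 5 is valid on a frame iff S is Euclidean.
Euclidean: yes — any two successors of a common world are S-related.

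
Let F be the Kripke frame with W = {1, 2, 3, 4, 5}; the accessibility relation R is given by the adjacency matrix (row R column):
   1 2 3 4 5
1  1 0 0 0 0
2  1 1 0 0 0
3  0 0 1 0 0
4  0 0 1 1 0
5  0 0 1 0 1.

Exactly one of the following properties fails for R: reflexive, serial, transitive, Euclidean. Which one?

Euclidean

Reflexive: yes — every world is R-related to itself.
Serial: yes — every world has a successor (e.g. 1 R 1).
Transitive: yes — every two-step R-path is closed by a direct edge.
Euclidean: no — 2 R 1 and 2 R 2, but not 1 R 2.
Only Euclidean fails.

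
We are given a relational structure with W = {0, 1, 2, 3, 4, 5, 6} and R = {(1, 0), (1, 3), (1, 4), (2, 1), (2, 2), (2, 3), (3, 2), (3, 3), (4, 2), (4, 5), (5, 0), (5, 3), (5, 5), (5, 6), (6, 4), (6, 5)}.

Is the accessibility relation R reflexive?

Reflexive: no — 0 is not related to itself.

No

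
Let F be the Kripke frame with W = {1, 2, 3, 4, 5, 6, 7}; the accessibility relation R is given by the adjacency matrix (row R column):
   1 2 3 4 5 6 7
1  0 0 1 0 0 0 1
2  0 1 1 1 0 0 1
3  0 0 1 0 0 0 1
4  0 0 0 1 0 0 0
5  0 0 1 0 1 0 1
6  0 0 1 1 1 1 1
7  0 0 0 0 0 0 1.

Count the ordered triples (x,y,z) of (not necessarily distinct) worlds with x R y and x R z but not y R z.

Enumerating: (1,7,3), (2,3,2), (2,3,4), (2,4,2), (2,4,3), (2,4,7), (2,7,2), (2,7,3), (2,7,4), (3,7,3), (5,3,5), (5,7,3), … and 14 more.
Total: 26.

26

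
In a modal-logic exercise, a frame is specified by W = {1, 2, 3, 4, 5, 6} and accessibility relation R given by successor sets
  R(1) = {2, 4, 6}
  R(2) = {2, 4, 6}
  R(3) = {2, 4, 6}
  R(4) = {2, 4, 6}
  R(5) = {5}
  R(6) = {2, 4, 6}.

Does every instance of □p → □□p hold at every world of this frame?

Yes

The schema 4 characterises exactly the transitive frames.
Transitive: yes — every two-step R-path is closed by a direct edge.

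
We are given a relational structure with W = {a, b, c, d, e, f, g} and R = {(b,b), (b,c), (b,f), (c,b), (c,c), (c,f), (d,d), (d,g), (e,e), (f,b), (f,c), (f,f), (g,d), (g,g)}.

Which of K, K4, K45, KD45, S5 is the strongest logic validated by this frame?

K45

Transitive (axiom 4): yes — every two-step R-path is closed by a direct edge.
Euclidean (axiom 5): yes — any two successors of a common world are R-related.
Serial (axiom D): no — a has no R-successor.
Reflexive (axiom T): no — a is not related to itself.
So F validates K, K4, K45; KD45 would additionally require R to be serial. The strongest is K45.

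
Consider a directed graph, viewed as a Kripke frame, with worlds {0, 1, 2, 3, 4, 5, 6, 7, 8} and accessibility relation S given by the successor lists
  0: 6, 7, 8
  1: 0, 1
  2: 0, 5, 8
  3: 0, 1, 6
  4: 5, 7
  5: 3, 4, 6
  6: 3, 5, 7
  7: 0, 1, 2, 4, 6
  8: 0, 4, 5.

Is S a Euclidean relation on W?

Euclidean: no — 0 S 6 and 0 S 8, but not 6 S 8.

No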